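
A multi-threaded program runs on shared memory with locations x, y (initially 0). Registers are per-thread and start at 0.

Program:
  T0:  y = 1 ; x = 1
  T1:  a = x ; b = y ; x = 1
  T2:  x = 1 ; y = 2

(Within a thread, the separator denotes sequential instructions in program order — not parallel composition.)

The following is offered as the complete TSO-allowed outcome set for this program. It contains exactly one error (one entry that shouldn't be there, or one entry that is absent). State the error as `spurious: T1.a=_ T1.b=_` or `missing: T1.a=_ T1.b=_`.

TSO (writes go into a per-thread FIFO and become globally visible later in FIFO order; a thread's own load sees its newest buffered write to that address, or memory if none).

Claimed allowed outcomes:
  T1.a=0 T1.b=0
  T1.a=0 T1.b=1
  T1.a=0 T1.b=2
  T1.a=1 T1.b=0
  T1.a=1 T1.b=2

missing: T1.a=1 T1.b=1

outcome vector order: (T1.a,T1.b)
under TSO → 0/0 0/1 0/2 1/0 1/1 1/2
TSO∖claimed = {1/1}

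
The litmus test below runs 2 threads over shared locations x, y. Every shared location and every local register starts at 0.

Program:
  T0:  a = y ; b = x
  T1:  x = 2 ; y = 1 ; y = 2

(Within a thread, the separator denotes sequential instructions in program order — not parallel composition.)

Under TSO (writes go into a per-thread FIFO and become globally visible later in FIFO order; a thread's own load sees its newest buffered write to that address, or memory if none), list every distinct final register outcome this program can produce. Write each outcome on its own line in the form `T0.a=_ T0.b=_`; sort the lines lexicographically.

outcome vector order: (T0.a,T0.b)
|TSO outcomes| = 4

T0.a=0 T0.b=0
T0.a=0 T0.b=2
T0.a=1 T0.b=2
T0.a=2 T0.b=2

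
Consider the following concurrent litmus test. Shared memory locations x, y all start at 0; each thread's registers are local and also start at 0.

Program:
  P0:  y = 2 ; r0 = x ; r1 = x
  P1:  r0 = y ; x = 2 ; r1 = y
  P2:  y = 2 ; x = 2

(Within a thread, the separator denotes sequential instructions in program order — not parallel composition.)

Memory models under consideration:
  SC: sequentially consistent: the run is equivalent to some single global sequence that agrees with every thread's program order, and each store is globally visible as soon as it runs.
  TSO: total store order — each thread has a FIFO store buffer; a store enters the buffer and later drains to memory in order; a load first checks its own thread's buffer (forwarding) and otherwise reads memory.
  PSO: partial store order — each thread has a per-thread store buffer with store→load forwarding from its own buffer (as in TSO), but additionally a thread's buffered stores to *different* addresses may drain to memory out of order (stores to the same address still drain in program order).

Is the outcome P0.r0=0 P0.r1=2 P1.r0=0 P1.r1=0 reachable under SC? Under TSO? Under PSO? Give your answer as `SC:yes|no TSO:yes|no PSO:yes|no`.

outcome vector order: (P0.r0,P0.r1,P1.r0,P1.r1)
SC (7): 0/0/0/2 0/0/2/2 0/2/0/2 0/2/2/2 2/2/0/0 2/2/0/2 2/2/2/2
TSO (9): 0/0/0/0 0/0/0/2 0/0/2/2 0/2/0/0 0/2/0/2 0/2/2/2 2/2/0/0 2/2/0/2 2/2/2/2
PSO (9): 0/0/0/0 0/0/0/2 0/0/2/2 0/2/0/0 0/2/0/2 0/2/2/2 2/2/0/0 2/2/0/2 2/2/2/2
target 0/2/0/0 ∈ {TSO,PSO}

SC:no TSO:yes PSO:yes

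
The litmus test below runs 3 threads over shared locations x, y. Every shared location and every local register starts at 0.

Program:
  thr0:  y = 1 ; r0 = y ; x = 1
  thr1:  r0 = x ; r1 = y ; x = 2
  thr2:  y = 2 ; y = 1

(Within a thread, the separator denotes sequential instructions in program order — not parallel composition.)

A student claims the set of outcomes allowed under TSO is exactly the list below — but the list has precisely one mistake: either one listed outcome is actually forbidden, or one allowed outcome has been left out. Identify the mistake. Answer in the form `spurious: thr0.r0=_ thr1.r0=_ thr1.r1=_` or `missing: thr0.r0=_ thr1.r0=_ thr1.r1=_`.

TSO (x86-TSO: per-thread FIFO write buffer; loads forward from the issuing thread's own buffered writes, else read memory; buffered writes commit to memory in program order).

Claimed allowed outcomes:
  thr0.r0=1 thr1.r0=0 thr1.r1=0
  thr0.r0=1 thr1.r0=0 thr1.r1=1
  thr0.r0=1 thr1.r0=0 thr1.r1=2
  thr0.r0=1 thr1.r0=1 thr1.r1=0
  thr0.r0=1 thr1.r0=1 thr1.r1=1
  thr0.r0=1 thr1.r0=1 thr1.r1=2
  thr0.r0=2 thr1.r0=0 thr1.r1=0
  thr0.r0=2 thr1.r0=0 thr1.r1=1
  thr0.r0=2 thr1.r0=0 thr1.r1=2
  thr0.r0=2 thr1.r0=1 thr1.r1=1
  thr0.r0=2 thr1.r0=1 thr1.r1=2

outcome vector order: (thr0.r0,thr1.r0,thr1.r1)
[TSO] allowed = {(1,0,0), (1,0,1), (1,0,2), (1,1,1), (1,1,2), (2,0,0), (2,0,1), (2,0,2), (2,1,1), (2,1,2)}
claimed∖TSO = {(1,1,0)}

spurious: thr0.r0=1 thr1.r0=1 thr1.r1=0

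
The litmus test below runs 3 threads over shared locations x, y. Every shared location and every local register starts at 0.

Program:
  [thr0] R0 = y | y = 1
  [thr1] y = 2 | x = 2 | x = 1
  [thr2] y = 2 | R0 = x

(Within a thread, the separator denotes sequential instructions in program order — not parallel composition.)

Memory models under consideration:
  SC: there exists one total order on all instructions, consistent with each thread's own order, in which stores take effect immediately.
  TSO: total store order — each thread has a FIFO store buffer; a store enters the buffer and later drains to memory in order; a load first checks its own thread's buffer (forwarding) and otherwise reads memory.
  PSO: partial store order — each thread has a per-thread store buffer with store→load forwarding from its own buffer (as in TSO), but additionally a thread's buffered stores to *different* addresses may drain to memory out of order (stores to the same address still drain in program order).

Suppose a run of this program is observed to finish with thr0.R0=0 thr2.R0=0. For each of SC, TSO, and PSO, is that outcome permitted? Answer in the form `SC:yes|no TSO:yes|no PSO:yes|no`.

SC:yes TSO:yes PSO:yes

outcome vector order: (thr0.R0,thr2.R0)
SC (6): <0 0>, <0 1>, <0 2>, <2 0>, <2 1>, <2 2>
TSO (6): <0 0>, <0 1>, <0 2>, <2 0>, <2 1>, <2 2>
PSO (6): <0 0>, <0 1>, <0 2>, <2 0>, <2 1>, <2 2>
target <0 0> ∈ {SC,TSO,PSO}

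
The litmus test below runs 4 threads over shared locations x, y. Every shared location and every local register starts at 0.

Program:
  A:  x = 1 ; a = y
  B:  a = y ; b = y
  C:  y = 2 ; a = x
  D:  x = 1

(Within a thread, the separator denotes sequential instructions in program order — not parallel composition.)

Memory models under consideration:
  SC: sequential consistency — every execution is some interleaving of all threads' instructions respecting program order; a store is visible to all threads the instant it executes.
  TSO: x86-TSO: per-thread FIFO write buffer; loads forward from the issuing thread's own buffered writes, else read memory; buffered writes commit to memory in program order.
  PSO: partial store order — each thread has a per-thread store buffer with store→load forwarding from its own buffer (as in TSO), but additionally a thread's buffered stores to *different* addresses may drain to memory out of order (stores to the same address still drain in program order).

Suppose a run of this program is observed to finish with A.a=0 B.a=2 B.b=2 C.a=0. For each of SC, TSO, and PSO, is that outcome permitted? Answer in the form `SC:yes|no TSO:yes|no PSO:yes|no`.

outcome vector order: (A.a,B.a,B.b,C.a)
under SC → 0/0/0/1 0/0/2/1 0/2/2/1 2/0/0/0 2/0/0/1 2/0/2/0 2/0/2/1 2/2/2/0 2/2/2/1
under TSO → 0/0/0/0 0/0/0/1 0/0/2/0 0/0/2/1 0/2/2/0 0/2/2/1 2/0/0/0 2/0/0/1 2/0/2/0 2/0/2/1 2/2/2/0 2/2/2/1
under PSO → 0/0/0/0 0/0/0/1 0/0/2/0 0/0/2/1 0/2/2/0 0/2/2/1 2/0/0/0 2/0/0/1 2/0/2/0 2/0/2/1 2/2/2/0 2/2/2/1
target 0/2/2/0 ∈ {TSO,PSO}

SC:no TSO:yes PSO:yes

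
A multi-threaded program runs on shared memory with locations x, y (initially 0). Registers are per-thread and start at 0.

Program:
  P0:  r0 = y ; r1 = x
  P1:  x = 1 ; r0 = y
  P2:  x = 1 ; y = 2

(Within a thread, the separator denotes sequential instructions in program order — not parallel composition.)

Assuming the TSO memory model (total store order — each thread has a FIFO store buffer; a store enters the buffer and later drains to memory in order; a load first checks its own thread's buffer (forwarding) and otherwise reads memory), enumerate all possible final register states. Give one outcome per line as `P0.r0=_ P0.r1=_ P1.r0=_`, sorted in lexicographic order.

outcome vector order: (P0.r0,P0.r1,P1.r0)
|TSO outcomes| = 6

P0.r0=0 P0.r1=0 P1.r0=0
P0.r0=0 P0.r1=0 P1.r0=2
P0.r0=0 P0.r1=1 P1.r0=0
P0.r0=0 P0.r1=1 P1.r0=2
P0.r0=2 P0.r1=1 P1.r0=0
P0.r0=2 P0.r1=1 P1.r0=2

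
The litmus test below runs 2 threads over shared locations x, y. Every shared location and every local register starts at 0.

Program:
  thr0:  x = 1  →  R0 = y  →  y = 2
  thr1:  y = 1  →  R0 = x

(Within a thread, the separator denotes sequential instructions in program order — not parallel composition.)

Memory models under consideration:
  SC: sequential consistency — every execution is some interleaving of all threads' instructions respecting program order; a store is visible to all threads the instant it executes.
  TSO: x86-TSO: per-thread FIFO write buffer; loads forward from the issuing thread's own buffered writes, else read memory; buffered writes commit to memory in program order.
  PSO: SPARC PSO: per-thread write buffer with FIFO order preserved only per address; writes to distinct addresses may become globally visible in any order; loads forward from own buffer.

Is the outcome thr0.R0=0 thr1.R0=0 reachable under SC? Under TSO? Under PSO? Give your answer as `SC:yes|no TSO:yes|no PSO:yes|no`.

outcome vector order: (thr0.R0,thr1.R0)
[SC] allowed = {(0,1) (1,0) (1,1)}
[TSO] allowed = {(0,0) (0,1) (1,0) (1,1)}
[PSO] allowed = {(0,0) (0,1) (1,0) (1,1)}
target (0,0) ∈ {TSO,PSO}

SC:no TSO:yes PSO:yes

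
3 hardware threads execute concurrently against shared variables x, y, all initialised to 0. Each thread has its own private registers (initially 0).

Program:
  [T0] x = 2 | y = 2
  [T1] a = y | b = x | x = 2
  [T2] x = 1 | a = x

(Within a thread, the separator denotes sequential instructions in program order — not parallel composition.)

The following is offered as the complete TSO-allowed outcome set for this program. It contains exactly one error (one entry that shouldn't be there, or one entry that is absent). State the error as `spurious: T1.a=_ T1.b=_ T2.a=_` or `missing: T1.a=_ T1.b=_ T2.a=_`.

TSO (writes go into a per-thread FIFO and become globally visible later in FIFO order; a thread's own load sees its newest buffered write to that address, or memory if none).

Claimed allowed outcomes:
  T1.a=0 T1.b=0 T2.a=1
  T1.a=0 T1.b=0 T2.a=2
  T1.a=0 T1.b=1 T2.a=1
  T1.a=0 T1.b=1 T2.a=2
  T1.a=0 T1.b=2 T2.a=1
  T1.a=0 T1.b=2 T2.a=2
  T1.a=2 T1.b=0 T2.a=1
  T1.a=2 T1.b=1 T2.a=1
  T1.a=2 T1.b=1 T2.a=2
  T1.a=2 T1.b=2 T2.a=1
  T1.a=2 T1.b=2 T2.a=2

outcome vector order: (T1.a,T1.b,T2.a)
[TSO] allowed = {(0,0,1) (0,0,2) (0,1,1) (0,1,2) (0,2,1) (0,2,2) (2,1,1) (2,1,2) (2,2,1) (2,2,2)}
claimed∖TSO = {(2,0,1)}

spurious: T1.a=2 T1.b=0 T2.a=1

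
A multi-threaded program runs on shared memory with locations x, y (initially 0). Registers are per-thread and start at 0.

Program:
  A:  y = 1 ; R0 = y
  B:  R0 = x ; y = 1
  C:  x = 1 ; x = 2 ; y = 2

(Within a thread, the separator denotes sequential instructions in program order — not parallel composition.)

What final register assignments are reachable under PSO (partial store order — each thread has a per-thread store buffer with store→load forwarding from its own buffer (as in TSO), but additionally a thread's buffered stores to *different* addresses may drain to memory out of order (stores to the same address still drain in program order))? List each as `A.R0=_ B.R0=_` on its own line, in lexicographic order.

A.R0=1 B.R0=0
A.R0=1 B.R0=1
A.R0=1 B.R0=2
A.R0=2 B.R0=0
A.R0=2 B.R0=1
A.R0=2 B.R0=2

outcome vector order: (A.R0,B.R0)
|PSO outcomes| = 6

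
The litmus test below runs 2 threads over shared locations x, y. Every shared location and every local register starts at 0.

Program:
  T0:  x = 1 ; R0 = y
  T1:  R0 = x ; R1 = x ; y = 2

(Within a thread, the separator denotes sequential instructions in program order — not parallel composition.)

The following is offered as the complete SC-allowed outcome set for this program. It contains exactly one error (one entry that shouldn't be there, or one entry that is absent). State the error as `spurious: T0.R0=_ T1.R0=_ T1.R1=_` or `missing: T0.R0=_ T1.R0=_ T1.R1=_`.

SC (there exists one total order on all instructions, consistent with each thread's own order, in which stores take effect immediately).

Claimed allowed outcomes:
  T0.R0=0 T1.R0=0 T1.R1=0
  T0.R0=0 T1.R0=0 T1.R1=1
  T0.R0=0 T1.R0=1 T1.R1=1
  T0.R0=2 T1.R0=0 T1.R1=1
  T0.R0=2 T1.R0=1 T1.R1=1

missing: T0.R0=2 T1.R0=0 T1.R1=0

outcome vector order: (T0.R0,T1.R0,T1.R1)
SC: 6 outcomes — {000, 001, 011, 200, 201, 211}
SC∖claimed = {200}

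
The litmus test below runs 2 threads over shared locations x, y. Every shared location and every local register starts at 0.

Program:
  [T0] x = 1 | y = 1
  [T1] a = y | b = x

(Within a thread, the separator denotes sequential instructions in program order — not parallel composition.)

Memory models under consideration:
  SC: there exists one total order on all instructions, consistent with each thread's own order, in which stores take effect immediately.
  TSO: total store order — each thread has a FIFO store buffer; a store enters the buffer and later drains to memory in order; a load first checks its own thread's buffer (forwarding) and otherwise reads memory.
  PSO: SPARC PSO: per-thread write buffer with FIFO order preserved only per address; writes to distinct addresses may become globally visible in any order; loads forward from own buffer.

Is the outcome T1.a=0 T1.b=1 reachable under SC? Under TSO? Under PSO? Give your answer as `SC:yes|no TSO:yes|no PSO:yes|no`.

SC:yes TSO:yes PSO:yes

outcome vector order: (T1.a,T1.b)
[SC] allowed = {0/0; 0/1; 1/1}
[TSO] allowed = {0/0; 0/1; 1/1}
[PSO] allowed = {0/0; 0/1; 1/0; 1/1}
target 0/1 ∈ {SC,TSO,PSO}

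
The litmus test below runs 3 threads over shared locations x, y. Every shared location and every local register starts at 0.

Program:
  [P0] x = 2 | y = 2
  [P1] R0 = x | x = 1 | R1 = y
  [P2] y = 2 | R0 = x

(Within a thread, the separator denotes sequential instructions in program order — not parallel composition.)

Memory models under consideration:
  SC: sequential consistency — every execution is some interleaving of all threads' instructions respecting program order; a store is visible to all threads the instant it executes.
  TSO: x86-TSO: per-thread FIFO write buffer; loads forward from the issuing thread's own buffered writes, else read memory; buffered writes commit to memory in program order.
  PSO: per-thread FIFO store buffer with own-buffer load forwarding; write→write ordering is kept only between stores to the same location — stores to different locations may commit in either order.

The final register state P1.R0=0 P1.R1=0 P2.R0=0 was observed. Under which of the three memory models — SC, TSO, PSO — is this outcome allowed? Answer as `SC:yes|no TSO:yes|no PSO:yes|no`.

SC:no TSO:yes PSO:yes

outcome vector order: (P1.R0,P1.R1,P2.R0)
SC: 9 outcomes — {0/0/1 0/0/2 0/2/0 0/2/1 0/2/2 2/0/1 2/2/0 2/2/1 2/2/2}
TSO: 12 outcomes — {0/0/0 0/0/1 0/0/2 0/2/0 0/2/1 0/2/2 2/0/0 2/0/1 2/0/2 2/2/0 2/2/1 2/2/2}
PSO: 12 outcomes — {0/0/0 0/0/1 0/0/2 0/2/0 0/2/1 0/2/2 2/0/0 2/0/1 2/0/2 2/2/0 2/2/1 2/2/2}
target 0/0/0 ∈ {TSO,PSO}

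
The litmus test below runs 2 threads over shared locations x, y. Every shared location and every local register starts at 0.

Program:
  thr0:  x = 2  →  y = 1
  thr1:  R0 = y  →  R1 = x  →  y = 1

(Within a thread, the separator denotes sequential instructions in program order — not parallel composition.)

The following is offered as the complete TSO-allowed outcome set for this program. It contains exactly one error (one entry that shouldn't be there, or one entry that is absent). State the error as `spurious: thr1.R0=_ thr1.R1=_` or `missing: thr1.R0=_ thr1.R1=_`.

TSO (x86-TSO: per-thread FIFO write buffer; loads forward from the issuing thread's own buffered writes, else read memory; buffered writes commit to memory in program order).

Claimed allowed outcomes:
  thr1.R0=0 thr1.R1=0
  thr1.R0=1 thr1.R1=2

missing: thr1.R0=0 thr1.R1=2

outcome vector order: (thr1.R0,thr1.R1)
[TSO] allowed = {00 02 12}
TSO∖claimed = {02}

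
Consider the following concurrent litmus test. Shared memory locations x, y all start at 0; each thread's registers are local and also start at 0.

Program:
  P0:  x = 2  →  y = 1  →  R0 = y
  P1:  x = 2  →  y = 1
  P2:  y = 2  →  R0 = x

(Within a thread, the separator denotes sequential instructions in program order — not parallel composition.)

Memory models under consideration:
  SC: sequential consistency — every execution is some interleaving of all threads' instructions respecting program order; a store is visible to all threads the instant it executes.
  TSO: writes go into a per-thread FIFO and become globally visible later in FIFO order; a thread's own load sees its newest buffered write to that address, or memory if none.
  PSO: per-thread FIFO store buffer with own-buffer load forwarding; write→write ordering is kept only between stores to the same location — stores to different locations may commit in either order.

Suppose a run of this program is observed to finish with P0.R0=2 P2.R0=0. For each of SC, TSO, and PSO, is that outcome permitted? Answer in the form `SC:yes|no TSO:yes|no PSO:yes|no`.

SC:no TSO:yes PSO:yes

outcome vector order: (P0.R0,P2.R0)
[SC] allowed = {10 12 22}
[TSO] allowed = {10 12 20 22}
[PSO] allowed = {10 12 20 22}
target 20 ∈ {TSO,PSO}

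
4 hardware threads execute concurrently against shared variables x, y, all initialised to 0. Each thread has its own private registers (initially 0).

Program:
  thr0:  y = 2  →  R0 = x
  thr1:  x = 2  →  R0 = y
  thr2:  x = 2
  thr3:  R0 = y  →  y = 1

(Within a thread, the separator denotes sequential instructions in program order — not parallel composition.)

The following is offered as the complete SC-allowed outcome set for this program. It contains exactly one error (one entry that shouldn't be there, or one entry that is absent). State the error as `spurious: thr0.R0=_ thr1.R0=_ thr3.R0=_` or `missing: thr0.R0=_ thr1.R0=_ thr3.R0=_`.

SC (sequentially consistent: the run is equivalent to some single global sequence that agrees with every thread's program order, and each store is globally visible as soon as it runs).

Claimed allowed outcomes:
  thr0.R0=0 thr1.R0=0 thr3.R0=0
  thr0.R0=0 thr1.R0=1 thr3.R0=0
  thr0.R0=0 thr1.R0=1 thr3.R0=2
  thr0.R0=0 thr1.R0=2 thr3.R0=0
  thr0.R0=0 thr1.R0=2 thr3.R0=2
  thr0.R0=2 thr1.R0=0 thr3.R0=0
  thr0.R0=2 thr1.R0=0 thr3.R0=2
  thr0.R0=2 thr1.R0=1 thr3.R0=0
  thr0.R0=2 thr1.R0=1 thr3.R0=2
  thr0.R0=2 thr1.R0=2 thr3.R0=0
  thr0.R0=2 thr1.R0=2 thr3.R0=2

outcome vector order: (thr0.R0,thr1.R0,thr3.R0)
SC (10): (0,1,0) (0,1,2) (0,2,0) (0,2,2) (2,0,0) (2,0,2) (2,1,0) (2,1,2) (2,2,0) (2,2,2)
claimed∖SC = {(0,0,0)}

spurious: thr0.R0=0 thr1.R0=0 thr3.R0=0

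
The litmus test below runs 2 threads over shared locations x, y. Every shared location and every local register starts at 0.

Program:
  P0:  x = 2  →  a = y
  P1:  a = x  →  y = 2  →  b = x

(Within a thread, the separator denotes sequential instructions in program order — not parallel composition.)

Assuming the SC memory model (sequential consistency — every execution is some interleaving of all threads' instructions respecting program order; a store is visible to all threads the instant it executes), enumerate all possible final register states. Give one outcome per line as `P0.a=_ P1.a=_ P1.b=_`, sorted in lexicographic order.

outcome vector order: (P0.a,P1.a,P1.b)
|SC outcomes| = 5

P0.a=0 P1.a=0 P1.b=2
P0.a=0 P1.a=2 P1.b=2
P0.a=2 P1.a=0 P1.b=0
P0.a=2 P1.a=0 P1.b=2
P0.a=2 P1.a=2 P1.b=2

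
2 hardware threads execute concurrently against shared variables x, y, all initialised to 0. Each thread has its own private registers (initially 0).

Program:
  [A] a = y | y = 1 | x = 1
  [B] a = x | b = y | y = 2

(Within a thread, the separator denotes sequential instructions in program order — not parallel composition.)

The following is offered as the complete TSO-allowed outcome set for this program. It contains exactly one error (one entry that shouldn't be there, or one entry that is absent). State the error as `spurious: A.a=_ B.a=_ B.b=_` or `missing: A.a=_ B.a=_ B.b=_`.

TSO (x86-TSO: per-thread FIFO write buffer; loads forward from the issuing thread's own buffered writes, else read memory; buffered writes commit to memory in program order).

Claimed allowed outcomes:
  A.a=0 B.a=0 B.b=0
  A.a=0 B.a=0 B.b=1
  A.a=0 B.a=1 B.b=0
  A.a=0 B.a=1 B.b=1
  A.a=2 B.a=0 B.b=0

outcome vector order: (A.a,B.a,B.b)
under TSO → (0,0,0); (0,0,1); (0,1,1); (2,0,0)
claimed∖TSO = {(0,1,0)}

spurious: A.a=0 B.a=1 B.b=0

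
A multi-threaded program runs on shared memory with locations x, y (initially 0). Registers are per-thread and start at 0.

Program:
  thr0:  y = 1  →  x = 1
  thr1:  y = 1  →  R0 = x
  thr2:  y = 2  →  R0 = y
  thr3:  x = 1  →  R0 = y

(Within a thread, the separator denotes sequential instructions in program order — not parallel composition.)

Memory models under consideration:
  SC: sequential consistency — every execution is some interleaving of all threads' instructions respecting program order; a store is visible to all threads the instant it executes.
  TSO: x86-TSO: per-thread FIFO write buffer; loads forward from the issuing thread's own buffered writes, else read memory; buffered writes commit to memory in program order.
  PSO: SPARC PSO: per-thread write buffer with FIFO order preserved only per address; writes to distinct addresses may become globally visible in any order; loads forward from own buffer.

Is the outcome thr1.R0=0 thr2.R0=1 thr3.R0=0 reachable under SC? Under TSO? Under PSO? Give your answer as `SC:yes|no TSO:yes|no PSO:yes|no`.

outcome vector order: (thr1.R0,thr2.R0,thr3.R0)
[SC] allowed = {0/1/1 0/1/2 0/2/1 0/2/2 1/1/0 1/1/1 1/1/2 1/2/0 1/2/1 1/2/2}
[TSO] allowed = {0/1/0 0/1/1 0/1/2 0/2/0 0/2/1 0/2/2 1/1/0 1/1/1 1/1/2 1/2/0 1/2/1 1/2/2}
[PSO] allowed = {0/1/0 0/1/1 0/1/2 0/2/0 0/2/1 0/2/2 1/1/0 1/1/1 1/1/2 1/2/0 1/2/1 1/2/2}
target 0/1/0 ∈ {TSO,PSO}

SC:no TSO:yes PSO:yes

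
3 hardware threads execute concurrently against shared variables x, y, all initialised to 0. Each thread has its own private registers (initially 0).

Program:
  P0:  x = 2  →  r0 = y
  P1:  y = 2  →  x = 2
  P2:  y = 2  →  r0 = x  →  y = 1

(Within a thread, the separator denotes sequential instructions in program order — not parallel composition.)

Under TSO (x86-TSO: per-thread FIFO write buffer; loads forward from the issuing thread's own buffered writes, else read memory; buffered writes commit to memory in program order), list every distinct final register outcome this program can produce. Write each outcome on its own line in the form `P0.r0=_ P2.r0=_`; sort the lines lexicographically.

P0.r0=0 P2.r0=0
P0.r0=0 P2.r0=2
P0.r0=1 P2.r0=0
P0.r0=1 P2.r0=2
P0.r0=2 P2.r0=0
P0.r0=2 P2.r0=2

outcome vector order: (P0.r0,P2.r0)
|TSO outcomes| = 6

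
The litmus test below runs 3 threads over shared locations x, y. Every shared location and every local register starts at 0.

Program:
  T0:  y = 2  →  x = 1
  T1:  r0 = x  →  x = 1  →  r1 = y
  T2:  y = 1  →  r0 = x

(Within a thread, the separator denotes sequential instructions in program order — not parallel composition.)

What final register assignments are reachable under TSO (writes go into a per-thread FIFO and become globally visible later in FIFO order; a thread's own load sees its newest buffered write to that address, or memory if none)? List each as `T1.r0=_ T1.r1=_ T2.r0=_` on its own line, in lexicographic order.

T1.r0=0 T1.r1=0 T2.r0=0
T1.r0=0 T1.r1=0 T2.r0=1
T1.r0=0 T1.r1=1 T2.r0=0
T1.r0=0 T1.r1=1 T2.r0=1
T1.r0=0 T1.r1=2 T2.r0=0
T1.r0=0 T1.r1=2 T2.r0=1
T1.r0=1 T1.r1=1 T2.r0=0
T1.r0=1 T1.r1=1 T2.r0=1
T1.r0=1 T1.r1=2 T2.r0=0
T1.r0=1 T1.r1=2 T2.r0=1

outcome vector order: (T1.r0,T1.r1,T2.r0)
|TSO outcomes| = 10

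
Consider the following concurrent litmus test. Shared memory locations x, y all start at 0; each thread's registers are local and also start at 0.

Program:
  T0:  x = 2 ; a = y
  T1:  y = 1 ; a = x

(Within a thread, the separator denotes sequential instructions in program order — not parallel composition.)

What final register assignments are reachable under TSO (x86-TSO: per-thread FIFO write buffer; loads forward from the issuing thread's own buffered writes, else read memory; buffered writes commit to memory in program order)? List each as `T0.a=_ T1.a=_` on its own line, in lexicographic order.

T0.a=0 T1.a=0
T0.a=0 T1.a=2
T0.a=1 T1.a=0
T0.a=1 T1.a=2

outcome vector order: (T0.a,T1.a)
|TSO outcomes| = 4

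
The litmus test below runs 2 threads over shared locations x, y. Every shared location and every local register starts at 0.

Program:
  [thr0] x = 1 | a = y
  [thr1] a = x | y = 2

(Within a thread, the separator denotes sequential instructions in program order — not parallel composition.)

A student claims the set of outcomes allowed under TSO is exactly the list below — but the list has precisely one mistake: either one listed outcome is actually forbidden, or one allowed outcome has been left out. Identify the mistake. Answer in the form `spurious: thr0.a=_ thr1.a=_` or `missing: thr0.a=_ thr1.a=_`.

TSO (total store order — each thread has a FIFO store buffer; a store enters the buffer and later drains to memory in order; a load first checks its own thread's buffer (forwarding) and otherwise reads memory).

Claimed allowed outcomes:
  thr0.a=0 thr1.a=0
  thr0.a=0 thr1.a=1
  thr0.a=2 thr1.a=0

outcome vector order: (thr0.a,thr1.a)
TSO: 4 outcomes — {<0 0>, <0 1>, <2 0>, <2 1>}
TSO∖claimed = {<2 1>}

missing: thr0.a=2 thr1.a=1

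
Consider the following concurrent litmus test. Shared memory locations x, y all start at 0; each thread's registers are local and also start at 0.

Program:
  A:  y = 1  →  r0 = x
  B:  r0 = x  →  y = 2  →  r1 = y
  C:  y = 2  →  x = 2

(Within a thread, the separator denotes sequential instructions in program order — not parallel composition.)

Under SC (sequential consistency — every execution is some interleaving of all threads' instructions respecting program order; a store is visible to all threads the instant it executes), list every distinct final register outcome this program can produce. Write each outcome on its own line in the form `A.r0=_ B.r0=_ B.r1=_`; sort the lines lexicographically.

A.r0=0 B.r0=0 B.r1=1
A.r0=0 B.r0=0 B.r1=2
A.r0=0 B.r0=2 B.r1=2
A.r0=2 B.r0=0 B.r1=1
A.r0=2 B.r0=0 B.r1=2
A.r0=2 B.r0=2 B.r1=1
A.r0=2 B.r0=2 B.r1=2

outcome vector order: (A.r0,B.r0,B.r1)
|SC outcomes| = 7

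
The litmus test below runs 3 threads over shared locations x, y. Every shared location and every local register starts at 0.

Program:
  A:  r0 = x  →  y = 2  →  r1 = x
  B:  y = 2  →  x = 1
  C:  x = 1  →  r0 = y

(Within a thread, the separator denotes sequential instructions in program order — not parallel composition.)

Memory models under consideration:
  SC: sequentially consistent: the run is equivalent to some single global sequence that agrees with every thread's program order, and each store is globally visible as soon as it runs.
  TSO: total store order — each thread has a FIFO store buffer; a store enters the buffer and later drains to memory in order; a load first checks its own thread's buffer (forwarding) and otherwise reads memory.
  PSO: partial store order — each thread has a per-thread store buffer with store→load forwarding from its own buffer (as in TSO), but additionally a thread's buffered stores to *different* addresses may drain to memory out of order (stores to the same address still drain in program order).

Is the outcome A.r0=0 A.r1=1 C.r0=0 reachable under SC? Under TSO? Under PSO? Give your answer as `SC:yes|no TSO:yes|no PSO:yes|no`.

SC:yes TSO:yes PSO:yes

outcome vector order: (A.r0,A.r1,C.r0)
SC: 5 outcomes — {<0 0 2>, <0 1 0>, <0 1 2>, <1 1 0>, <1 1 2>}
TSO: 6 outcomes — {<0 0 0>, <0 0 2>, <0 1 0>, <0 1 2>, <1 1 0>, <1 1 2>}
PSO: 6 outcomes — {<0 0 0>, <0 0 2>, <0 1 0>, <0 1 2>, <1 1 0>, <1 1 2>}
target <0 1 0> ∈ {SC,TSO,PSO}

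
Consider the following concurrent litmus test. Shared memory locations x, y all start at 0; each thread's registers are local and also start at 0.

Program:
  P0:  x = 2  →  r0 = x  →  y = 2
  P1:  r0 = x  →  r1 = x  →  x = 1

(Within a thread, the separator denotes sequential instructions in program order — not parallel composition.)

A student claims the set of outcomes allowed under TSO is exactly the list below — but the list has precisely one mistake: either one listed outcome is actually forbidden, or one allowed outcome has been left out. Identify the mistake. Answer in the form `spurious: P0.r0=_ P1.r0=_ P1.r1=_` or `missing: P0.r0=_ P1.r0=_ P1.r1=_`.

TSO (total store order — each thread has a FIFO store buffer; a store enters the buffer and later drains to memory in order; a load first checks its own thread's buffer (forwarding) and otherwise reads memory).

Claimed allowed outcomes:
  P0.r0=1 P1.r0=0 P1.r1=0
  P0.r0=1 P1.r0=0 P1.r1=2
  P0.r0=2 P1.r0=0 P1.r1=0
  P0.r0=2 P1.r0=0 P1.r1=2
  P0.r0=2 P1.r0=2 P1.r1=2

missing: P0.r0=1 P1.r0=2 P1.r1=2

outcome vector order: (P0.r0,P1.r0,P1.r1)
TSO: 6 outcomes — {(1,0,0) (1,0,2) (1,2,2) (2,0,0) (2,0,2) (2,2,2)}
TSO∖claimed = {(1,2,2)}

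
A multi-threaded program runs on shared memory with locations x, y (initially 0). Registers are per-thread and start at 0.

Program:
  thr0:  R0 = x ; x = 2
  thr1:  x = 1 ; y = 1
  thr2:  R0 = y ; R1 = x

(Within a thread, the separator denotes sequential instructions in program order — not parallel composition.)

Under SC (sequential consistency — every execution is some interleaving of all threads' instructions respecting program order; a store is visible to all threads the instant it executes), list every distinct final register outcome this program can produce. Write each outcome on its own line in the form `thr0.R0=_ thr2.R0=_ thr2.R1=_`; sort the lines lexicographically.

outcome vector order: (thr0.R0,thr2.R0,thr2.R1)
|SC outcomes| = 10

thr0.R0=0 thr2.R0=0 thr2.R1=0
thr0.R0=0 thr2.R0=0 thr2.R1=1
thr0.R0=0 thr2.R0=0 thr2.R1=2
thr0.R0=0 thr2.R0=1 thr2.R1=1
thr0.R0=0 thr2.R0=1 thr2.R1=2
thr0.R0=1 thr2.R0=0 thr2.R1=0
thr0.R0=1 thr2.R0=0 thr2.R1=1
thr0.R0=1 thr2.R0=0 thr2.R1=2
thr0.R0=1 thr2.R0=1 thr2.R1=1
thr0.R0=1 thr2.R0=1 thr2.R1=2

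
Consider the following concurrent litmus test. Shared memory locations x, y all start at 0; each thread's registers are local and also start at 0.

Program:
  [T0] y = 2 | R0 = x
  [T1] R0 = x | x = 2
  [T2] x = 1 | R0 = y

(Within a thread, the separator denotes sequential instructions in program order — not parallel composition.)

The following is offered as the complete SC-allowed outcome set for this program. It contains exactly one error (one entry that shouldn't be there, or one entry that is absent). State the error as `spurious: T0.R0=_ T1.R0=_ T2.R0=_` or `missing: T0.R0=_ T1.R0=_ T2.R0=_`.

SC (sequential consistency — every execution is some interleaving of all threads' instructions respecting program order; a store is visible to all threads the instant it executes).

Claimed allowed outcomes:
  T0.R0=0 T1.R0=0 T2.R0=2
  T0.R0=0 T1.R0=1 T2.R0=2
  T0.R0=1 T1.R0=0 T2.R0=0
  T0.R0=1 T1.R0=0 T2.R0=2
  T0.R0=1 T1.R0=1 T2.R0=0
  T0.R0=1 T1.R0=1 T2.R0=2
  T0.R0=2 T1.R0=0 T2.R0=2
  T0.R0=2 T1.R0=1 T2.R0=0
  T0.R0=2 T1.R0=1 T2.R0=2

outcome vector order: (T0.R0,T1.R0,T2.R0)
SC (10): 0/0/2, 0/1/2, 1/0/0, 1/0/2, 1/1/0, 1/1/2, 2/0/0, 2/0/2, 2/1/0, 2/1/2
SC∖claimed = {2/0/0}

missing: T0.R0=2 T1.R0=0 T2.R0=0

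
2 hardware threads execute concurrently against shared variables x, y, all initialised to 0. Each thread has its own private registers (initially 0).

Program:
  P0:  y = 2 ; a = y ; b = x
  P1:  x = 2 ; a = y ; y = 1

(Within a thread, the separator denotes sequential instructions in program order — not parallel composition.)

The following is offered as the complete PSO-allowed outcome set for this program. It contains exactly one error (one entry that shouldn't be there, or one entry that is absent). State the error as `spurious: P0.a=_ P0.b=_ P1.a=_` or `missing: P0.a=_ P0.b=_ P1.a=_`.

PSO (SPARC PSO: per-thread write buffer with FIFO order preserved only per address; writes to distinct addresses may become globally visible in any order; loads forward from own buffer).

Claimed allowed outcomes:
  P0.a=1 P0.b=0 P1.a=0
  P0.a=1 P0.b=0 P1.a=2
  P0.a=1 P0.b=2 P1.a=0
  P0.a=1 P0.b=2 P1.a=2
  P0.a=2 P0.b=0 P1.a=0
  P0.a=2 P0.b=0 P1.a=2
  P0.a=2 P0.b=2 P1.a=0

missing: P0.a=2 P0.b=2 P1.a=2

outcome vector order: (P0.a,P0.b,P1.a)
under PSO → <1 0 0>, <1 0 2>, <1 2 0>, <1 2 2>, <2 0 0>, <2 0 2>, <2 2 0>, <2 2 2>
PSO∖claimed = {<2 2 2>}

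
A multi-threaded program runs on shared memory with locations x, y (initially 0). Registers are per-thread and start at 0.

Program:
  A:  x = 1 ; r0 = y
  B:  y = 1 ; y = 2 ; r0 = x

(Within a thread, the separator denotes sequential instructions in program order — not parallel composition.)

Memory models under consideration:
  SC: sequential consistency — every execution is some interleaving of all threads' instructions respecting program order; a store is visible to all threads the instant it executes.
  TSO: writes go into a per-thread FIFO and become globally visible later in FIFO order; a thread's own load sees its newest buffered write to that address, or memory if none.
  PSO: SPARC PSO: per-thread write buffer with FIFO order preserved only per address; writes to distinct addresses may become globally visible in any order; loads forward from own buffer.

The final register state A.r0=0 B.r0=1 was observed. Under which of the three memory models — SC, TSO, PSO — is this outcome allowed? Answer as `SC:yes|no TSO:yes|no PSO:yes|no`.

outcome vector order: (A.r0,B.r0)
SC (4): 0/1; 1/1; 2/0; 2/1
TSO (6): 0/0; 0/1; 1/0; 1/1; 2/0; 2/1
PSO (6): 0/0; 0/1; 1/0; 1/1; 2/0; 2/1
target 0/1 ∈ {SC,TSO,PSO}

SC:yes TSO:yes PSO:yes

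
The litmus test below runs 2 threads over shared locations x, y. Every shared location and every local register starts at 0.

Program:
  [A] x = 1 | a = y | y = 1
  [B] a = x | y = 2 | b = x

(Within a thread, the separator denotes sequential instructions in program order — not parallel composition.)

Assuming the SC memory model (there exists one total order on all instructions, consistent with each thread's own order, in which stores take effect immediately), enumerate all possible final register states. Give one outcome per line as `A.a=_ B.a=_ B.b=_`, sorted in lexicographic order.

outcome vector order: (A.a,B.a,B.b)
|SC outcomes| = 5

A.a=0 B.a=0 B.b=1
A.a=0 B.a=1 B.b=1
A.a=2 B.a=0 B.b=0
A.a=2 B.a=0 B.b=1
A.a=2 B.a=1 B.b=1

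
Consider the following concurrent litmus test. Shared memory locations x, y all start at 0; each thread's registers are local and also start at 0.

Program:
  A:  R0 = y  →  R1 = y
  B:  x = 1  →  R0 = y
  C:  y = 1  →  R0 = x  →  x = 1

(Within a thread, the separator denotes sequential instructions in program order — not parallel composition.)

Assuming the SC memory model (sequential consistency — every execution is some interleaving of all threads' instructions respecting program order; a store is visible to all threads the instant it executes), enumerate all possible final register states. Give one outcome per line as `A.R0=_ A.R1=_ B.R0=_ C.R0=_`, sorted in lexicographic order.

A.R0=0 A.R1=0 B.R0=0 C.R0=1
A.R0=0 A.R1=0 B.R0=1 C.R0=0
A.R0=0 A.R1=0 B.R0=1 C.R0=1
A.R0=0 A.R1=1 B.R0=0 C.R0=1
A.R0=0 A.R1=1 B.R0=1 C.R0=0
A.R0=0 A.R1=1 B.R0=1 C.R0=1
A.R0=1 A.R1=1 B.R0=0 C.R0=1
A.R0=1 A.R1=1 B.R0=1 C.R0=0
A.R0=1 A.R1=1 B.R0=1 C.R0=1

outcome vector order: (A.R0,A.R1,B.R0,C.R0)
|SC outcomes| = 9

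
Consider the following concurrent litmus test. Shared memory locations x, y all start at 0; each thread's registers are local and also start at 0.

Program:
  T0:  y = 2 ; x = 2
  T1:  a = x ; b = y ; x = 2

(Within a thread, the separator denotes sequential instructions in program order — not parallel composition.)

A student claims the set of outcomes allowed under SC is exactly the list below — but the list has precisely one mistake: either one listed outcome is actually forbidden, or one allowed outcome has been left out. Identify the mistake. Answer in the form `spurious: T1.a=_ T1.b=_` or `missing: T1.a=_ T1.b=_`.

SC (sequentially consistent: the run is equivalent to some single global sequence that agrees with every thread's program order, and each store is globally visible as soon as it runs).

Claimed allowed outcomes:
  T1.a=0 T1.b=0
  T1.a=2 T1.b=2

outcome vector order: (T1.a,T1.b)
[SC] allowed = {0/0, 0/2, 2/2}
SC∖claimed = {0/2}

missing: T1.a=0 T1.b=2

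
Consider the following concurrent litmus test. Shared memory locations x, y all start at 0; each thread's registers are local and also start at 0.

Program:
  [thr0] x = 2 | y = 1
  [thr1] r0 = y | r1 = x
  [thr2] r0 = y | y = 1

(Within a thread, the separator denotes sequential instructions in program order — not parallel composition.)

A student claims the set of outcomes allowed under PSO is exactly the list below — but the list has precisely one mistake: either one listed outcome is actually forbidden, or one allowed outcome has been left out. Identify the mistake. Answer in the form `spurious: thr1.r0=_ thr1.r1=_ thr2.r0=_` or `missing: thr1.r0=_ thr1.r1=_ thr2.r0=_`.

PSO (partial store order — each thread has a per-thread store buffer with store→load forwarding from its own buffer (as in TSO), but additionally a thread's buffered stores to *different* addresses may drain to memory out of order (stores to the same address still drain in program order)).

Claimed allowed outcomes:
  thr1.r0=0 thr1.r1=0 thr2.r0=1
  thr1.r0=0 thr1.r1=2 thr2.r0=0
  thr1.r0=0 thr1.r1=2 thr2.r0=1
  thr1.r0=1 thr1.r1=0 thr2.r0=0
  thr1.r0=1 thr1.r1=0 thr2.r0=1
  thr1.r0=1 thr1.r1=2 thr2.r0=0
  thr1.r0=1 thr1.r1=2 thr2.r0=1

missing: thr1.r0=0 thr1.r1=0 thr2.r0=0

outcome vector order: (thr1.r0,thr1.r1,thr2.r0)
under PSO → <0 0 0> <0 0 1> <0 2 0> <0 2 1> <1 0 0> <1 0 1> <1 2 0> <1 2 1>
PSO∖claimed = {<0 0 0>}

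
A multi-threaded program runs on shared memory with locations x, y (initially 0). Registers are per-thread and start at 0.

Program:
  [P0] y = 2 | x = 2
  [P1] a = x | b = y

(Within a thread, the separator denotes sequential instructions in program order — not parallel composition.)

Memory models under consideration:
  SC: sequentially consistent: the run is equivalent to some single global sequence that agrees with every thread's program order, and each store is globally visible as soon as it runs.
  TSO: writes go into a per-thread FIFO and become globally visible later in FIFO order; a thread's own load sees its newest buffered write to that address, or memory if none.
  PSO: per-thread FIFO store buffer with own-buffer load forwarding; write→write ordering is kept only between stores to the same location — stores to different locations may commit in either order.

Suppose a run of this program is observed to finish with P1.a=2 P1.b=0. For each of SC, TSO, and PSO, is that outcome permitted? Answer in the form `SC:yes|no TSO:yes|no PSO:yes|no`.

outcome vector order: (P1.a,P1.b)
[SC] allowed = {<0 0>, <0 2>, <2 2>}
[TSO] allowed = {<0 0>, <0 2>, <2 2>}
[PSO] allowed = {<0 0>, <0 2>, <2 0>, <2 2>}
target <2 0> ∈ {PSO}

SC:no TSO:no PSO:yes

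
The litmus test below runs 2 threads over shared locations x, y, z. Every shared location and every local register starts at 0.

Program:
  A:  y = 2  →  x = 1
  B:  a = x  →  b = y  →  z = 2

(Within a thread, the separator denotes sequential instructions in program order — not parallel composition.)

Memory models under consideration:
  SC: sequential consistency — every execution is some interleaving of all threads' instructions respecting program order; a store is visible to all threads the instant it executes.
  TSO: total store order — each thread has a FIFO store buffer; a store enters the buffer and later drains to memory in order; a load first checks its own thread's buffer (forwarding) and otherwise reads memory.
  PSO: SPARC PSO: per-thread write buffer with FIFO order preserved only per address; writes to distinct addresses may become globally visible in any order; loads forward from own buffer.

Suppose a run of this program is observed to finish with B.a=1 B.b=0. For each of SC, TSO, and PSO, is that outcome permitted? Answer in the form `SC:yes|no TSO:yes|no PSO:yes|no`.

SC:no TSO:no PSO:yes

outcome vector order: (B.a,B.b)
under SC → 0/0 0/2 1/2
under TSO → 0/0 0/2 1/2
under PSO → 0/0 0/2 1/0 1/2
target 1/0 ∈ {PSO}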